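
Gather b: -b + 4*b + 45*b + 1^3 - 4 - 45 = 48*b - 48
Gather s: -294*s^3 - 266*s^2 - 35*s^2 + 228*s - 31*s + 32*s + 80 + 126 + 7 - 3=-294*s^3 - 301*s^2 + 229*s + 210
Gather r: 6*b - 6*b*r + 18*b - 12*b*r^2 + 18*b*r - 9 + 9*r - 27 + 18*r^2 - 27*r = 24*b + r^2*(18 - 12*b) + r*(12*b - 18) - 36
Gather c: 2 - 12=-10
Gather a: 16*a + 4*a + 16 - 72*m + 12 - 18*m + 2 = 20*a - 90*m + 30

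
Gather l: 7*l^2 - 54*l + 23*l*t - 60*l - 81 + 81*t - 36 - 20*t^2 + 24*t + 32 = 7*l^2 + l*(23*t - 114) - 20*t^2 + 105*t - 85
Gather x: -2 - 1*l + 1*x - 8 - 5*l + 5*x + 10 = -6*l + 6*x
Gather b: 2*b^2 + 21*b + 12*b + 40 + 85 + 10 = 2*b^2 + 33*b + 135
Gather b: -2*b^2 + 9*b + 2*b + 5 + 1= -2*b^2 + 11*b + 6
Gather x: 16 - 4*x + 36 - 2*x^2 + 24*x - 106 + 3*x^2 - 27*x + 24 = x^2 - 7*x - 30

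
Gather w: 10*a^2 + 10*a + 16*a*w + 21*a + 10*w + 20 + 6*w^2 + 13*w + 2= 10*a^2 + 31*a + 6*w^2 + w*(16*a + 23) + 22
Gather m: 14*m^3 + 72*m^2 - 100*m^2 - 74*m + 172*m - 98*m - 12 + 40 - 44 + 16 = 14*m^3 - 28*m^2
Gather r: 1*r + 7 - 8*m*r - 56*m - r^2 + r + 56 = -56*m - r^2 + r*(2 - 8*m) + 63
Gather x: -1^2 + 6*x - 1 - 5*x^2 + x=-5*x^2 + 7*x - 2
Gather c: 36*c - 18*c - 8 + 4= 18*c - 4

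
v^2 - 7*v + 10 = (v - 5)*(v - 2)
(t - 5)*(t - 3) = t^2 - 8*t + 15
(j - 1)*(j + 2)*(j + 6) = j^3 + 7*j^2 + 4*j - 12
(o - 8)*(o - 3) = o^2 - 11*o + 24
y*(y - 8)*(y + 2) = y^3 - 6*y^2 - 16*y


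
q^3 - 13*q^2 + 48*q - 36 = (q - 6)^2*(q - 1)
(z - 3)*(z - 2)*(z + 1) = z^3 - 4*z^2 + z + 6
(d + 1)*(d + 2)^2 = d^3 + 5*d^2 + 8*d + 4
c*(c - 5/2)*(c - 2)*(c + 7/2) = c^4 - c^3 - 43*c^2/4 + 35*c/2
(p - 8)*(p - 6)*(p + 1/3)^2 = p^4 - 40*p^3/3 + 349*p^2/9 + 274*p/9 + 16/3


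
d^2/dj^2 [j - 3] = 0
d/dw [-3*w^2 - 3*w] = -6*w - 3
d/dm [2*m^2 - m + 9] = 4*m - 1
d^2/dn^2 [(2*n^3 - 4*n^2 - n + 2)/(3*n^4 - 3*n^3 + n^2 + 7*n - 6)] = 4*(9*n^9 - 54*n^8 + 18*n^7 - 30*n^6 + 378*n^5 - 549*n^4 + 238*n^3 - 60*n^2 + 66*n - 38)/(27*n^12 - 81*n^11 + 108*n^10 + 108*n^9 - 504*n^8 + 630*n^7 + 46*n^6 - 1068*n^5 + 1209*n^4 - 233*n^3 - 774*n^2 + 756*n - 216)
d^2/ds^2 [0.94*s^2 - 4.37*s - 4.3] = 1.88000000000000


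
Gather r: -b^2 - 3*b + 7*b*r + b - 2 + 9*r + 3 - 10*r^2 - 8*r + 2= -b^2 - 2*b - 10*r^2 + r*(7*b + 1) + 3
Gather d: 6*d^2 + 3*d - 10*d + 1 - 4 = 6*d^2 - 7*d - 3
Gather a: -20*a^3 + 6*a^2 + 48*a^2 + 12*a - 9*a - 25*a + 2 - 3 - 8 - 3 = -20*a^3 + 54*a^2 - 22*a - 12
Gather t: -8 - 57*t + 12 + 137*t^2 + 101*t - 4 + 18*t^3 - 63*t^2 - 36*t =18*t^3 + 74*t^2 + 8*t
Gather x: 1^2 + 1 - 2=0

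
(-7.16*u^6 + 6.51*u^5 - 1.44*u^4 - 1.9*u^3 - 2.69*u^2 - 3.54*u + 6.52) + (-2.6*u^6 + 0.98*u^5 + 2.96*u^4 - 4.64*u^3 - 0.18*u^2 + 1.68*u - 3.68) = -9.76*u^6 + 7.49*u^5 + 1.52*u^4 - 6.54*u^3 - 2.87*u^2 - 1.86*u + 2.84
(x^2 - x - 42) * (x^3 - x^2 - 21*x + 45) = x^5 - 2*x^4 - 62*x^3 + 108*x^2 + 837*x - 1890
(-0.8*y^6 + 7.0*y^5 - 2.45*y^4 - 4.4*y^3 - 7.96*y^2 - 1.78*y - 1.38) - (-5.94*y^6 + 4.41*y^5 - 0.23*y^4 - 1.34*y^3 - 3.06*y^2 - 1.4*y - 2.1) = 5.14*y^6 + 2.59*y^5 - 2.22*y^4 - 3.06*y^3 - 4.9*y^2 - 0.38*y + 0.72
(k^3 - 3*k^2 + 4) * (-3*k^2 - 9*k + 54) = -3*k^5 + 81*k^3 - 174*k^2 - 36*k + 216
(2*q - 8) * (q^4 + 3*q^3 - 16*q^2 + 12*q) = 2*q^5 - 2*q^4 - 56*q^3 + 152*q^2 - 96*q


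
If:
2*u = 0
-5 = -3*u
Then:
No Solution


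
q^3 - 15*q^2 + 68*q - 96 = (q - 8)*(q - 4)*(q - 3)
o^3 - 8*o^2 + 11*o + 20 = (o - 5)*(o - 4)*(o + 1)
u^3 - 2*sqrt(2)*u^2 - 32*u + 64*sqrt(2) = (u - 4*sqrt(2))*(u - 2*sqrt(2))*(u + 4*sqrt(2))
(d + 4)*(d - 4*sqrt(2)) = d^2 - 4*sqrt(2)*d + 4*d - 16*sqrt(2)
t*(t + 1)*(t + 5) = t^3 + 6*t^2 + 5*t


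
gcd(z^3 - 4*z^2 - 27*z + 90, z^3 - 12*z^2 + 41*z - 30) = z - 6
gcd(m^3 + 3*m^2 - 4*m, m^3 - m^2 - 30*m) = m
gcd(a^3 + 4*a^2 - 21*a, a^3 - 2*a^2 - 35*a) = a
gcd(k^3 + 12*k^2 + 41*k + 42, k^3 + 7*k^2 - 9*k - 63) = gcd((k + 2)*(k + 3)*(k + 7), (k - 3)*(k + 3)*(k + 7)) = k^2 + 10*k + 21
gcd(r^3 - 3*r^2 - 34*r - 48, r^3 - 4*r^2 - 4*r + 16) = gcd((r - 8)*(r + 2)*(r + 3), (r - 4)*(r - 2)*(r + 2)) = r + 2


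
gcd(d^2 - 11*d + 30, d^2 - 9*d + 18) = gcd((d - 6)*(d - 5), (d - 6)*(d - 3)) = d - 6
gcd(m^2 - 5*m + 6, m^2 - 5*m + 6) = m^2 - 5*m + 6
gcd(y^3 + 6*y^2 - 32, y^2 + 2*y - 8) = y^2 + 2*y - 8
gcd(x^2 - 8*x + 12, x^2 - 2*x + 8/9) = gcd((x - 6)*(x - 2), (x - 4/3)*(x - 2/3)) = 1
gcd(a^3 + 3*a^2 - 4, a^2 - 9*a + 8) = a - 1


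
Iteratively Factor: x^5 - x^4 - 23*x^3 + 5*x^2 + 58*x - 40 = (x + 2)*(x^4 - 3*x^3 - 17*x^2 + 39*x - 20) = (x + 2)*(x + 4)*(x^3 - 7*x^2 + 11*x - 5) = (x - 5)*(x + 2)*(x + 4)*(x^2 - 2*x + 1) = (x - 5)*(x - 1)*(x + 2)*(x + 4)*(x - 1)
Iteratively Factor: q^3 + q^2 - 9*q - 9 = (q - 3)*(q^2 + 4*q + 3) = (q - 3)*(q + 3)*(q + 1)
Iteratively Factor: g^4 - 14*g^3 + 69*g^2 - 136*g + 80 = (g - 5)*(g^3 - 9*g^2 + 24*g - 16) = (g - 5)*(g - 4)*(g^2 - 5*g + 4) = (g - 5)*(g - 4)*(g - 1)*(g - 4)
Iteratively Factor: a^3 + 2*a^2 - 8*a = (a)*(a^2 + 2*a - 8) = a*(a + 4)*(a - 2)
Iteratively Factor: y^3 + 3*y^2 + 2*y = (y)*(y^2 + 3*y + 2) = y*(y + 2)*(y + 1)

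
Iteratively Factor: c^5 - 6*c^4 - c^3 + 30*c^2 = (c + 2)*(c^4 - 8*c^3 + 15*c^2) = c*(c + 2)*(c^3 - 8*c^2 + 15*c) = c*(c - 3)*(c + 2)*(c^2 - 5*c) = c^2*(c - 3)*(c + 2)*(c - 5)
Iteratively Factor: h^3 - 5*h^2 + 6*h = (h - 3)*(h^2 - 2*h) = h*(h - 3)*(h - 2)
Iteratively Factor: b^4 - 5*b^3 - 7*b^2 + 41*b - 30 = (b - 1)*(b^3 - 4*b^2 - 11*b + 30) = (b - 1)*(b + 3)*(b^2 - 7*b + 10) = (b - 2)*(b - 1)*(b + 3)*(b - 5)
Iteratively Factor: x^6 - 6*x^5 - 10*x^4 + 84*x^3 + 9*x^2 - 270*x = (x - 3)*(x^5 - 3*x^4 - 19*x^3 + 27*x^2 + 90*x) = (x - 3)*(x + 3)*(x^4 - 6*x^3 - x^2 + 30*x) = (x - 5)*(x - 3)*(x + 3)*(x^3 - x^2 - 6*x) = x*(x - 5)*(x - 3)*(x + 3)*(x^2 - x - 6) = x*(x - 5)*(x - 3)*(x + 2)*(x + 3)*(x - 3)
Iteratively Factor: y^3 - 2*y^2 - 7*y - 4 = (y - 4)*(y^2 + 2*y + 1) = (y - 4)*(y + 1)*(y + 1)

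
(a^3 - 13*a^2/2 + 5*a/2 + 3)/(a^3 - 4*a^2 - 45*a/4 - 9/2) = 2*(a - 1)/(2*a + 3)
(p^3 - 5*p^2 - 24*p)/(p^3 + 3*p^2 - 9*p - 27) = p*(p - 8)/(p^2 - 9)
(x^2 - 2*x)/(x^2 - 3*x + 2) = x/(x - 1)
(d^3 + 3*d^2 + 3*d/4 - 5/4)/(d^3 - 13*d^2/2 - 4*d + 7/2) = (d + 5/2)/(d - 7)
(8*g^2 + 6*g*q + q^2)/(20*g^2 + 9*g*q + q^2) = (2*g + q)/(5*g + q)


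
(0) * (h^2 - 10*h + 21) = 0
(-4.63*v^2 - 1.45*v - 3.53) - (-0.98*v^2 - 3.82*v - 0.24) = -3.65*v^2 + 2.37*v - 3.29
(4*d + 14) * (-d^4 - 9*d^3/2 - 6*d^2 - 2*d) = -4*d^5 - 32*d^4 - 87*d^3 - 92*d^2 - 28*d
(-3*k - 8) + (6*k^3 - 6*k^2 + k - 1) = 6*k^3 - 6*k^2 - 2*k - 9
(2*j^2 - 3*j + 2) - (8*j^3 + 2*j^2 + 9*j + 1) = -8*j^3 - 12*j + 1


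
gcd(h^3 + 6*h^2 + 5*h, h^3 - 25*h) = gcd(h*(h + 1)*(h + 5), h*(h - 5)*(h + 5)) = h^2 + 5*h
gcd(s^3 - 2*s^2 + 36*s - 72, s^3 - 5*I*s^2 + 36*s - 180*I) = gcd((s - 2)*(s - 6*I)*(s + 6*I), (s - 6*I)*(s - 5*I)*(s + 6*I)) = s^2 + 36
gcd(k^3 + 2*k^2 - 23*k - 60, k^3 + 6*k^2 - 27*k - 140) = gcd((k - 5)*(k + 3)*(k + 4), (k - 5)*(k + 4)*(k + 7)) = k^2 - k - 20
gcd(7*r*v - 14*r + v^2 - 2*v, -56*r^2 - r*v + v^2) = 7*r + v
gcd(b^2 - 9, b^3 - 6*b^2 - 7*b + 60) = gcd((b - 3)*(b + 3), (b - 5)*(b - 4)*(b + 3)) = b + 3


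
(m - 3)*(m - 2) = m^2 - 5*m + 6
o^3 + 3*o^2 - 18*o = o*(o - 3)*(o + 6)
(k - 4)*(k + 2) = k^2 - 2*k - 8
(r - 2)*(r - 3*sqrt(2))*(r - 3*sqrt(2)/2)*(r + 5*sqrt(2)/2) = r^4 - 2*sqrt(2)*r^3 - 2*r^3 - 27*r^2/2 + 4*sqrt(2)*r^2 + 27*r + 45*sqrt(2)*r/2 - 45*sqrt(2)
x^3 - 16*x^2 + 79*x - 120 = (x - 8)*(x - 5)*(x - 3)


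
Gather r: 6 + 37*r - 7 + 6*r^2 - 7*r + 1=6*r^2 + 30*r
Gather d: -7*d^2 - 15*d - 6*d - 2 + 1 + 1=-7*d^2 - 21*d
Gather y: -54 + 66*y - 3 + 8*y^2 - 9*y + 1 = 8*y^2 + 57*y - 56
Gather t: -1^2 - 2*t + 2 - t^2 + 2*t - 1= -t^2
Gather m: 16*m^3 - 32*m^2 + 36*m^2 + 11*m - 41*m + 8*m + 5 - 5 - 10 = 16*m^3 + 4*m^2 - 22*m - 10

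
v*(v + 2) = v^2 + 2*v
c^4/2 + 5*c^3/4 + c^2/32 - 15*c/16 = c*(c/2 + 1)*(c - 3/4)*(c + 5/4)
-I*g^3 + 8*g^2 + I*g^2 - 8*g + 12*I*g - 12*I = (g + 2*I)*(g + 6*I)*(-I*g + I)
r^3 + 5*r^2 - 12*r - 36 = (r - 3)*(r + 2)*(r + 6)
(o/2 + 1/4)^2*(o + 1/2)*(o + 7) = o^4/4 + 17*o^3/8 + 45*o^2/16 + 43*o/32 + 7/32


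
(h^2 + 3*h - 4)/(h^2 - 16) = (h - 1)/(h - 4)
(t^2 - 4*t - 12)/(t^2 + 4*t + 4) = (t - 6)/(t + 2)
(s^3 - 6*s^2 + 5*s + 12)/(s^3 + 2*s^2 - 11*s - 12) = (s - 4)/(s + 4)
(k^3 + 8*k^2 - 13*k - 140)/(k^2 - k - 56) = (k^2 + k - 20)/(k - 8)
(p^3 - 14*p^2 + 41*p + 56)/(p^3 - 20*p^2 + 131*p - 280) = (p + 1)/(p - 5)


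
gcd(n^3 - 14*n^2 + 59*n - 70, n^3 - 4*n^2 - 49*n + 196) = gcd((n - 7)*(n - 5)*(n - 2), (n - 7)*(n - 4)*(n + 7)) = n - 7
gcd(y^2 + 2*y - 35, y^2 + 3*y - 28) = y + 7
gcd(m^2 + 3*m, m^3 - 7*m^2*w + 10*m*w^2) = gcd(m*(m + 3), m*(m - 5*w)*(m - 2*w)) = m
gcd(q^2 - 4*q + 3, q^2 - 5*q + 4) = q - 1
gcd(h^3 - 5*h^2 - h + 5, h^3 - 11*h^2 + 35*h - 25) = h^2 - 6*h + 5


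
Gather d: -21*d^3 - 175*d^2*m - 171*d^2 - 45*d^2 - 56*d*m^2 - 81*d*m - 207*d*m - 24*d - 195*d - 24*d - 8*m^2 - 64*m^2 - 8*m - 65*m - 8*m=-21*d^3 + d^2*(-175*m - 216) + d*(-56*m^2 - 288*m - 243) - 72*m^2 - 81*m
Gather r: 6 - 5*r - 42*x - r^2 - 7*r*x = -r^2 + r*(-7*x - 5) - 42*x + 6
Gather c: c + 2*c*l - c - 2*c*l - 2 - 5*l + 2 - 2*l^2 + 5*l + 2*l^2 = 0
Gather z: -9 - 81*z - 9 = -81*z - 18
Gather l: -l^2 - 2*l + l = -l^2 - l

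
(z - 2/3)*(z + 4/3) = z^2 + 2*z/3 - 8/9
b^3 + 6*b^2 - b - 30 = (b - 2)*(b + 3)*(b + 5)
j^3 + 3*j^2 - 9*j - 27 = (j - 3)*(j + 3)^2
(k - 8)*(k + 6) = k^2 - 2*k - 48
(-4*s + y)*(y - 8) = -4*s*y + 32*s + y^2 - 8*y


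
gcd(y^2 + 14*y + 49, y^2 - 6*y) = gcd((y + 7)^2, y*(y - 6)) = 1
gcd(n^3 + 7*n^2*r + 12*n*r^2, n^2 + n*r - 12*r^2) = n + 4*r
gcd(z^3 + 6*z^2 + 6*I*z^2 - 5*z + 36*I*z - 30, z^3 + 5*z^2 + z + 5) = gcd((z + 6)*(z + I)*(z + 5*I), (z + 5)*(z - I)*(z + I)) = z + I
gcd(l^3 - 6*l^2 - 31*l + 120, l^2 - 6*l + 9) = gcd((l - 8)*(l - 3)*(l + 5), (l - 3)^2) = l - 3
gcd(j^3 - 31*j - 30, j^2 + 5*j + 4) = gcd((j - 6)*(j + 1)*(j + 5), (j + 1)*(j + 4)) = j + 1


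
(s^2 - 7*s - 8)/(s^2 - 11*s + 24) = (s + 1)/(s - 3)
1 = 1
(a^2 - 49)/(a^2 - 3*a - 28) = (a + 7)/(a + 4)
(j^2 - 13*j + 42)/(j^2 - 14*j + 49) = (j - 6)/(j - 7)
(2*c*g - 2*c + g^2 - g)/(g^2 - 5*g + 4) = (2*c + g)/(g - 4)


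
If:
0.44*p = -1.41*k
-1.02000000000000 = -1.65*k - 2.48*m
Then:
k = -0.312056737588652*p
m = 0.207618393960192*p + 0.411290322580645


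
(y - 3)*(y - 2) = y^2 - 5*y + 6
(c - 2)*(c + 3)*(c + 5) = c^3 + 6*c^2 - c - 30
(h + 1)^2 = h^2 + 2*h + 1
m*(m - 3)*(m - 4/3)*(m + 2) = m^4 - 7*m^3/3 - 14*m^2/3 + 8*m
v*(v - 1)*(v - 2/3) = v^3 - 5*v^2/3 + 2*v/3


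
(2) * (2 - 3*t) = 4 - 6*t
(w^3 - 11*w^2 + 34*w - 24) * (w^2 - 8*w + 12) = w^5 - 19*w^4 + 134*w^3 - 428*w^2 + 600*w - 288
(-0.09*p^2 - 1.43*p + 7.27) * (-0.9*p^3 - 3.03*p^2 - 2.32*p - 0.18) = 0.081*p^5 + 1.5597*p^4 - 2.0013*p^3 - 18.6943*p^2 - 16.609*p - 1.3086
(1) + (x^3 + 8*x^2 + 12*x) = x^3 + 8*x^2 + 12*x + 1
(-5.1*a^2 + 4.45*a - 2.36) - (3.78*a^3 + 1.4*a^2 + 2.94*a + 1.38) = -3.78*a^3 - 6.5*a^2 + 1.51*a - 3.74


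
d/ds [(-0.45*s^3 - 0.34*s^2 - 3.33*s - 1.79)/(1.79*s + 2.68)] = (-1.611*s^3 - 4.2266*s^2 - 1.8224*s - 5.7203)/(3.2041*s^2 + 9.5944*s + 7.1824)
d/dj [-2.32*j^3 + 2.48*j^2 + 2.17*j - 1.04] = -6.96*j^2 + 4.96*j + 2.17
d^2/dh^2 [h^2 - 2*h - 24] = 2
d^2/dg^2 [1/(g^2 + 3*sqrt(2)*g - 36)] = 2*(-g^2 - 3*sqrt(2)*g + (2*g + 3*sqrt(2))^2 + 36)/(g^2 + 3*sqrt(2)*g - 36)^3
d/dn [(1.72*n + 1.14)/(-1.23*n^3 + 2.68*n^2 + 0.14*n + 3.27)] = (4.2312*n^3 - 0.403*n^2 - 6.1104*n + 5.4648)/(1.5129*n^6 - 6.5928*n^5 + 6.838*n^4 - 7.2938*n^3 + 17.5468*n^2 + 0.9156*n + 10.6929)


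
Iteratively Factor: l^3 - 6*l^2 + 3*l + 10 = (l - 5)*(l^2 - l - 2) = (l - 5)*(l + 1)*(l - 2)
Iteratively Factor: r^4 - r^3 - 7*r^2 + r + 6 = (r + 1)*(r^3 - 2*r^2 - 5*r + 6) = (r - 3)*(r + 1)*(r^2 + r - 2) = (r - 3)*(r - 1)*(r + 1)*(r + 2)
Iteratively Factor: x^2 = (x)*(x)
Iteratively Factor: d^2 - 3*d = (d)*(d - 3)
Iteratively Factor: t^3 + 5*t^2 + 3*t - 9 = (t + 3)*(t^2 + 2*t - 3) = (t + 3)^2*(t - 1)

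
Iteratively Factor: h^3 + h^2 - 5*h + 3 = (h + 3)*(h^2 - 2*h + 1) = (h - 1)*(h + 3)*(h - 1)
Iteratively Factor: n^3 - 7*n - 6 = (n - 3)*(n^2 + 3*n + 2) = (n - 3)*(n + 1)*(n + 2)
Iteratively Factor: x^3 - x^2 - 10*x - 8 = (x + 2)*(x^2 - 3*x - 4) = (x + 1)*(x + 2)*(x - 4)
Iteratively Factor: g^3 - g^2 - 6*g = (g - 3)*(g^2 + 2*g) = (g - 3)*(g + 2)*(g)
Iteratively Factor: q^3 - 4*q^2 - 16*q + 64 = (q + 4)*(q^2 - 8*q + 16) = (q - 4)*(q + 4)*(q - 4)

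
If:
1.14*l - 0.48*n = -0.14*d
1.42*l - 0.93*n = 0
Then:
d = -1.90442655935614*n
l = 0.654929577464789*n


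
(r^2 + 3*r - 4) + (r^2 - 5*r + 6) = 2*r^2 - 2*r + 2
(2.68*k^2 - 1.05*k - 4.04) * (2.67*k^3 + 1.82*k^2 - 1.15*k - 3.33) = 7.1556*k^5 + 2.0741*k^4 - 15.7798*k^3 - 15.0697*k^2 + 8.1425*k + 13.4532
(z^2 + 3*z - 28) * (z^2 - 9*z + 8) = z^4 - 6*z^3 - 47*z^2 + 276*z - 224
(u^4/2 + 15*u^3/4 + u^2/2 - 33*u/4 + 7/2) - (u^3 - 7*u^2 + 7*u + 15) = u^4/2 + 11*u^3/4 + 15*u^2/2 - 61*u/4 - 23/2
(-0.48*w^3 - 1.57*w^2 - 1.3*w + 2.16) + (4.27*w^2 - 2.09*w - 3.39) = -0.48*w^3 + 2.7*w^2 - 3.39*w - 1.23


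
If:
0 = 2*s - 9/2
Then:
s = 9/4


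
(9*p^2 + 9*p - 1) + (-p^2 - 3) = 8*p^2 + 9*p - 4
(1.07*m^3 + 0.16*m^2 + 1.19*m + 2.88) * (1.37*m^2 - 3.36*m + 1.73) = 1.4659*m^5 - 3.376*m^4 + 2.9438*m^3 + 0.224000000000001*m^2 - 7.6181*m + 4.9824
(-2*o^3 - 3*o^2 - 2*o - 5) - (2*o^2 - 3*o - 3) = -2*o^3 - 5*o^2 + o - 2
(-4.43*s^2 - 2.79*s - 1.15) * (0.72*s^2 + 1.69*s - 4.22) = -3.1896*s^4 - 9.4955*s^3 + 13.1515*s^2 + 9.8303*s + 4.853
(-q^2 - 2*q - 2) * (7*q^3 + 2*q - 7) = -7*q^5 - 14*q^4 - 16*q^3 + 3*q^2 + 10*q + 14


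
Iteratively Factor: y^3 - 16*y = (y - 4)*(y^2 + 4*y) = (y - 4)*(y + 4)*(y)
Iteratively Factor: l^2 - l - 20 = (l + 4)*(l - 5)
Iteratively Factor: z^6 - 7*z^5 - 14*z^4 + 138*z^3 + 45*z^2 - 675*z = (z - 3)*(z^5 - 4*z^4 - 26*z^3 + 60*z^2 + 225*z) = z*(z - 3)*(z^4 - 4*z^3 - 26*z^2 + 60*z + 225) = z*(z - 5)*(z - 3)*(z^3 + z^2 - 21*z - 45) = z*(z - 5)*(z - 3)*(z + 3)*(z^2 - 2*z - 15) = z*(z - 5)*(z - 3)*(z + 3)^2*(z - 5)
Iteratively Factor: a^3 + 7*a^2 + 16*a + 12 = (a + 2)*(a^2 + 5*a + 6) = (a + 2)^2*(a + 3)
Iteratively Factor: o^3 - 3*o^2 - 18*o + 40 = (o - 5)*(o^2 + 2*o - 8) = (o - 5)*(o + 4)*(o - 2)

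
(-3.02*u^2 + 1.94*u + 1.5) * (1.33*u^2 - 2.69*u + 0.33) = -4.0166*u^4 + 10.704*u^3 - 4.2202*u^2 - 3.3948*u + 0.495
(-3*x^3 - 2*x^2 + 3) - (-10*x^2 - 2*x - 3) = -3*x^3 + 8*x^2 + 2*x + 6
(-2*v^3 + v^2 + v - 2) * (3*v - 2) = -6*v^4 + 7*v^3 + v^2 - 8*v + 4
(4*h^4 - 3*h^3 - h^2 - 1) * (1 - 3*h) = -12*h^5 + 13*h^4 - h^2 + 3*h - 1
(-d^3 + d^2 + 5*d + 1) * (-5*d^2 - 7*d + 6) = 5*d^5 + 2*d^4 - 38*d^3 - 34*d^2 + 23*d + 6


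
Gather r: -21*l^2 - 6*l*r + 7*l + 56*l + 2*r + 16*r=-21*l^2 + 63*l + r*(18 - 6*l)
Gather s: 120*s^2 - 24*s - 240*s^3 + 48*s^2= -240*s^3 + 168*s^2 - 24*s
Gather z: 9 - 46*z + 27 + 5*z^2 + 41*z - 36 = 5*z^2 - 5*z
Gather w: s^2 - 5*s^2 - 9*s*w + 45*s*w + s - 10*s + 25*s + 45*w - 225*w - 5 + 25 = -4*s^2 + 16*s + w*(36*s - 180) + 20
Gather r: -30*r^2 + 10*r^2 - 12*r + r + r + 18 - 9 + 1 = -20*r^2 - 10*r + 10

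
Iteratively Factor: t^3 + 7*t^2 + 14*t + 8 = (t + 1)*(t^2 + 6*t + 8) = (t + 1)*(t + 2)*(t + 4)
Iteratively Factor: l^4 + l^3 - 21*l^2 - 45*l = (l)*(l^3 + l^2 - 21*l - 45) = l*(l + 3)*(l^2 - 2*l - 15) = l*(l + 3)^2*(l - 5)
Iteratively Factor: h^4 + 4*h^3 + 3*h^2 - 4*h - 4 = (h - 1)*(h^3 + 5*h^2 + 8*h + 4) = (h - 1)*(h + 1)*(h^2 + 4*h + 4) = (h - 1)*(h + 1)*(h + 2)*(h + 2)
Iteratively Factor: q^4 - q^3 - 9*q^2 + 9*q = (q - 3)*(q^3 + 2*q^2 - 3*q) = (q - 3)*(q + 3)*(q^2 - q) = (q - 3)*(q - 1)*(q + 3)*(q)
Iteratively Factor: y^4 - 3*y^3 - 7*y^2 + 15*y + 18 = (y - 3)*(y^3 - 7*y - 6) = (y - 3)*(y + 1)*(y^2 - y - 6) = (y - 3)^2*(y + 1)*(y + 2)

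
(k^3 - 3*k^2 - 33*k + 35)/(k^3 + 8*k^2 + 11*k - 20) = (k - 7)/(k + 4)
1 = 1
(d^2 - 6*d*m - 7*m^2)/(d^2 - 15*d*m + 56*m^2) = (d + m)/(d - 8*m)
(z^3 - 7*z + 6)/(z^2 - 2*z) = z + 2 - 3/z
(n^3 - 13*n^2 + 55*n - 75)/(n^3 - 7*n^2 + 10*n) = (n^2 - 8*n + 15)/(n*(n - 2))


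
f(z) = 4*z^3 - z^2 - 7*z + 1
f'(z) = 12*z^2 - 2*z - 7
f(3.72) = 167.04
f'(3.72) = 151.62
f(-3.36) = -138.50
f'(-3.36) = 135.20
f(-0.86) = 3.74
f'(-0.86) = 3.60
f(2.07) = 17.70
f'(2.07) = 40.28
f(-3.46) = -152.44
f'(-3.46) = 143.58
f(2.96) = 75.26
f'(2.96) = 92.22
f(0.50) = -2.25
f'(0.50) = -5.00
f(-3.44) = -149.58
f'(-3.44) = 141.88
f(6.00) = 787.00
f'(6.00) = 413.00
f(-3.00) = -95.00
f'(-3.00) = 107.00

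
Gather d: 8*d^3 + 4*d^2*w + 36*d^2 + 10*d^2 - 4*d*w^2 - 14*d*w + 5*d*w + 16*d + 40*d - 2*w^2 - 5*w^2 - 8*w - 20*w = 8*d^3 + d^2*(4*w + 46) + d*(-4*w^2 - 9*w + 56) - 7*w^2 - 28*w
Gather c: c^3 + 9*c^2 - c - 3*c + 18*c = c^3 + 9*c^2 + 14*c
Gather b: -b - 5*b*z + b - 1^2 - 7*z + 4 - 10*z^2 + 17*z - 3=-5*b*z - 10*z^2 + 10*z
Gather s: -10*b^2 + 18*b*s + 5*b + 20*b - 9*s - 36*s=-10*b^2 + 25*b + s*(18*b - 45)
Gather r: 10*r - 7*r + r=4*r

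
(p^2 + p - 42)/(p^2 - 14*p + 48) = (p + 7)/(p - 8)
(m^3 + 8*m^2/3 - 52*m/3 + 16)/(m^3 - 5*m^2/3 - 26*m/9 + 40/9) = 3*(m + 6)/(3*m + 5)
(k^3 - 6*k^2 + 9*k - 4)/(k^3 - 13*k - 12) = (k^2 - 2*k + 1)/(k^2 + 4*k + 3)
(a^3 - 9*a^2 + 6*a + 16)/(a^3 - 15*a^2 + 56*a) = (a^2 - a - 2)/(a*(a - 7))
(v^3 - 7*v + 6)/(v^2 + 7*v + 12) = (v^2 - 3*v + 2)/(v + 4)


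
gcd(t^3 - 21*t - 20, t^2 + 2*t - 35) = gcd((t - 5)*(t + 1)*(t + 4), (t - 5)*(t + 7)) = t - 5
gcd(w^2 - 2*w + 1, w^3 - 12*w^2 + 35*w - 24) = w - 1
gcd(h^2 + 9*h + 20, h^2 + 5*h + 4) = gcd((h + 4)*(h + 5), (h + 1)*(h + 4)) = h + 4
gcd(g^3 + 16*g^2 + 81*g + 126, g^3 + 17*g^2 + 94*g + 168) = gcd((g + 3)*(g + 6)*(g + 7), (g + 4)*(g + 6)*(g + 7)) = g^2 + 13*g + 42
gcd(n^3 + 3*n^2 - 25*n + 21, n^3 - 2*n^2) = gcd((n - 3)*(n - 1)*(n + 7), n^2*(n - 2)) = 1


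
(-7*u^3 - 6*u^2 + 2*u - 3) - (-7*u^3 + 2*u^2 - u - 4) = -8*u^2 + 3*u + 1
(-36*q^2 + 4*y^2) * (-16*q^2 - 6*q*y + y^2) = 576*q^4 + 216*q^3*y - 100*q^2*y^2 - 24*q*y^3 + 4*y^4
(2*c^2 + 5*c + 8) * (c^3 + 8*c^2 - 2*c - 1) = 2*c^5 + 21*c^4 + 44*c^3 + 52*c^2 - 21*c - 8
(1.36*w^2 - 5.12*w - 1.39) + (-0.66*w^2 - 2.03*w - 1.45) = 0.7*w^2 - 7.15*w - 2.84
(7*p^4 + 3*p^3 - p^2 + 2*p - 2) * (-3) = -21*p^4 - 9*p^3 + 3*p^2 - 6*p + 6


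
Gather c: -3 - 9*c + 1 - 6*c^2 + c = -6*c^2 - 8*c - 2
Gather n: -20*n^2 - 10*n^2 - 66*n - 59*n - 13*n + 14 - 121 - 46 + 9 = -30*n^2 - 138*n - 144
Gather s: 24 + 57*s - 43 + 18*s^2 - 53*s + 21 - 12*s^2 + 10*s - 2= 6*s^2 + 14*s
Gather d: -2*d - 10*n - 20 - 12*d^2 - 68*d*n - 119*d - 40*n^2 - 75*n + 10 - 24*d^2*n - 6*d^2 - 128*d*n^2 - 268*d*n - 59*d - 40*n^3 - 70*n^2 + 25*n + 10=d^2*(-24*n - 18) + d*(-128*n^2 - 336*n - 180) - 40*n^3 - 110*n^2 - 60*n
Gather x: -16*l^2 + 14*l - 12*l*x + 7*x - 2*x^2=-16*l^2 + 14*l - 2*x^2 + x*(7 - 12*l)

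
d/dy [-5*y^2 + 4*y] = 4 - 10*y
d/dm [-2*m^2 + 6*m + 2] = 6 - 4*m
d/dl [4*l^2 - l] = 8*l - 1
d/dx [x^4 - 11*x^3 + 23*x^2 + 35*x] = 4*x^3 - 33*x^2 + 46*x + 35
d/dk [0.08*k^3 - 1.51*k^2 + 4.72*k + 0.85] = 0.24*k^2 - 3.02*k + 4.72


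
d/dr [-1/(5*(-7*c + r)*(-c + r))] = ((-7*c + r)*(c - r)^2 + (-c + r)*(7*c - r)^2)/(5*(c - r)^3*(7*c - r)^3)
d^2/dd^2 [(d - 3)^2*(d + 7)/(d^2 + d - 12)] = -42/(d^3 + 12*d^2 + 48*d + 64)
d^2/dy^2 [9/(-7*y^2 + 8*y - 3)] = 18*(49*y^2 - 56*y - 4*(7*y - 4)^2 + 21)/(7*y^2 - 8*y + 3)^3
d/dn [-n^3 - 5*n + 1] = -3*n^2 - 5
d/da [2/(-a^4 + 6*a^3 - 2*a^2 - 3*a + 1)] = 2*(4*a^3 - 18*a^2 + 4*a + 3)/(a^4 - 6*a^3 + 2*a^2 + 3*a - 1)^2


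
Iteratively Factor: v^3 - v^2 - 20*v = (v + 4)*(v^2 - 5*v) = v*(v + 4)*(v - 5)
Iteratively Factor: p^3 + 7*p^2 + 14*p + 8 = (p + 1)*(p^2 + 6*p + 8) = (p + 1)*(p + 4)*(p + 2)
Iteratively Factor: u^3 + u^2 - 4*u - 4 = (u + 2)*(u^2 - u - 2) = (u - 2)*(u + 2)*(u + 1)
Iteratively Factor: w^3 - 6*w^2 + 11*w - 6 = (w - 2)*(w^2 - 4*w + 3) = (w - 3)*(w - 2)*(w - 1)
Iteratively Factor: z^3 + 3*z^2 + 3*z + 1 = (z + 1)*(z^2 + 2*z + 1) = (z + 1)^2*(z + 1)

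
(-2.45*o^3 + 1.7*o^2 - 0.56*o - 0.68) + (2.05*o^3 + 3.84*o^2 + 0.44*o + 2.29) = -0.4*o^3 + 5.54*o^2 - 0.12*o + 1.61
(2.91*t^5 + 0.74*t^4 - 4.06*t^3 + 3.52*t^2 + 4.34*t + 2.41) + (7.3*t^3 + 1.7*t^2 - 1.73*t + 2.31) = 2.91*t^5 + 0.74*t^4 + 3.24*t^3 + 5.22*t^2 + 2.61*t + 4.72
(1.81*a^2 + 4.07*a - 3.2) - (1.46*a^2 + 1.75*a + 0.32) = 0.35*a^2 + 2.32*a - 3.52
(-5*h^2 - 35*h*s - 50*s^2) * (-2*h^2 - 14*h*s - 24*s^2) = 10*h^4 + 140*h^3*s + 710*h^2*s^2 + 1540*h*s^3 + 1200*s^4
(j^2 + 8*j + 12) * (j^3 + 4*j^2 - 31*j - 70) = j^5 + 12*j^4 + 13*j^3 - 270*j^2 - 932*j - 840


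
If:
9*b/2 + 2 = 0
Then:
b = -4/9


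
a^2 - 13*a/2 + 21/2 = (a - 7/2)*(a - 3)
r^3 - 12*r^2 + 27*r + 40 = (r - 8)*(r - 5)*(r + 1)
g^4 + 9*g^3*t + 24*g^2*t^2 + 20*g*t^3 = g*(g + 2*t)^2*(g + 5*t)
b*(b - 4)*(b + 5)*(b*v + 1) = b^4*v + b^3*v + b^3 - 20*b^2*v + b^2 - 20*b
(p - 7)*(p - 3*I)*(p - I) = p^3 - 7*p^2 - 4*I*p^2 - 3*p + 28*I*p + 21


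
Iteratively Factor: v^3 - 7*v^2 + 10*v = (v - 2)*(v^2 - 5*v) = v*(v - 2)*(v - 5)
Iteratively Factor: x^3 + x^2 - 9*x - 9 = (x - 3)*(x^2 + 4*x + 3) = (x - 3)*(x + 1)*(x + 3)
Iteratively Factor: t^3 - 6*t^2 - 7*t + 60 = (t - 5)*(t^2 - t - 12) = (t - 5)*(t + 3)*(t - 4)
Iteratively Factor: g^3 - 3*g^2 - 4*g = (g)*(g^2 - 3*g - 4) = g*(g + 1)*(g - 4)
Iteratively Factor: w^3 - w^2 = (w)*(w^2 - w) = w^2*(w - 1)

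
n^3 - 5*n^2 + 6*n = n*(n - 3)*(n - 2)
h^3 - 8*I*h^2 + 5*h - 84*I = (h - 7*I)*(h - 4*I)*(h + 3*I)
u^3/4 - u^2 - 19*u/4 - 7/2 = (u/4 + 1/2)*(u - 7)*(u + 1)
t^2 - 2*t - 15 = (t - 5)*(t + 3)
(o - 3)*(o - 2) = o^2 - 5*o + 6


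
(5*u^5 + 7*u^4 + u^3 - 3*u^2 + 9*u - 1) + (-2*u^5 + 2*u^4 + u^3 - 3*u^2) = 3*u^5 + 9*u^4 + 2*u^3 - 6*u^2 + 9*u - 1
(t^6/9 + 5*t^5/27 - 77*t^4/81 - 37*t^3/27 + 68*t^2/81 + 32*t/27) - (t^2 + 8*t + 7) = t^6/9 + 5*t^5/27 - 77*t^4/81 - 37*t^3/27 - 13*t^2/81 - 184*t/27 - 7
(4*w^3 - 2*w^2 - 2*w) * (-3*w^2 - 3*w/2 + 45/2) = -12*w^5 + 99*w^3 - 42*w^2 - 45*w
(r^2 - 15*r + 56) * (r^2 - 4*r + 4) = r^4 - 19*r^3 + 120*r^2 - 284*r + 224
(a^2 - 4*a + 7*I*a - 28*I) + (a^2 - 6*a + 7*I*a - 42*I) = 2*a^2 - 10*a + 14*I*a - 70*I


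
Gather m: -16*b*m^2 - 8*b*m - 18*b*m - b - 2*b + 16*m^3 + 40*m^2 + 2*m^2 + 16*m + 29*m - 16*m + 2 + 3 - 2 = -3*b + 16*m^3 + m^2*(42 - 16*b) + m*(29 - 26*b) + 3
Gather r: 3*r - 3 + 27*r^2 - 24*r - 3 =27*r^2 - 21*r - 6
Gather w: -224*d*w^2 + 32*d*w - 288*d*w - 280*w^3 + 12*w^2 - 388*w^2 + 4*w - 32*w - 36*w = -280*w^3 + w^2*(-224*d - 376) + w*(-256*d - 64)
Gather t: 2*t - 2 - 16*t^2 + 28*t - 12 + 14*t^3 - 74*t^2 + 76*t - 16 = 14*t^3 - 90*t^2 + 106*t - 30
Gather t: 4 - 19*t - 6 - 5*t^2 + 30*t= -5*t^2 + 11*t - 2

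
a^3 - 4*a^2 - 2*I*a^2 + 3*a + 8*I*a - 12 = (a - 4)*(a - 3*I)*(a + I)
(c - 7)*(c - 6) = c^2 - 13*c + 42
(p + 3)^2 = p^2 + 6*p + 9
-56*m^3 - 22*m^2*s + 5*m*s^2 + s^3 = (-4*m + s)*(2*m + s)*(7*m + s)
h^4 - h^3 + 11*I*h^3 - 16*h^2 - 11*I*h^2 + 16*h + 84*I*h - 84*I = (h - 1)*(h - 2*I)*(h + 6*I)*(h + 7*I)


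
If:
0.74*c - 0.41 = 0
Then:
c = 0.55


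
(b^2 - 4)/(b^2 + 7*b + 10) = (b - 2)/(b + 5)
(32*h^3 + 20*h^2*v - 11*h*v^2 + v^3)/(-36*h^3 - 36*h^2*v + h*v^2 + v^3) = (32*h^2 - 12*h*v + v^2)/(-36*h^2 + v^2)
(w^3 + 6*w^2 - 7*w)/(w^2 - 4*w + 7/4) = 4*w*(w^2 + 6*w - 7)/(4*w^2 - 16*w + 7)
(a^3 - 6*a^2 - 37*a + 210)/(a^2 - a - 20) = (a^2 - a - 42)/(a + 4)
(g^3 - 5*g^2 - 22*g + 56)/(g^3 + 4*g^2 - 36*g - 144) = (g^2 - 9*g + 14)/(g^2 - 36)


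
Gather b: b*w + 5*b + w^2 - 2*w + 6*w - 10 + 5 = b*(w + 5) + w^2 + 4*w - 5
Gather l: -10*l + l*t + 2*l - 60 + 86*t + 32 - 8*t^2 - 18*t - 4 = l*(t - 8) - 8*t^2 + 68*t - 32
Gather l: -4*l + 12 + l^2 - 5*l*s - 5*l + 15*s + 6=l^2 + l*(-5*s - 9) + 15*s + 18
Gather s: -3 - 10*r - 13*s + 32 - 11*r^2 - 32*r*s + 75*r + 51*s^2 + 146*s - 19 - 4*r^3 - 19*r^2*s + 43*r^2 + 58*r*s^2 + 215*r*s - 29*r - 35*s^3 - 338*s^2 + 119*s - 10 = -4*r^3 + 32*r^2 + 36*r - 35*s^3 + s^2*(58*r - 287) + s*(-19*r^2 + 183*r + 252)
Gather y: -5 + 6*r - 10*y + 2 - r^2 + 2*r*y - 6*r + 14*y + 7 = -r^2 + y*(2*r + 4) + 4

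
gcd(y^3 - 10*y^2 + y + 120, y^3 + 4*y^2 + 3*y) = y + 3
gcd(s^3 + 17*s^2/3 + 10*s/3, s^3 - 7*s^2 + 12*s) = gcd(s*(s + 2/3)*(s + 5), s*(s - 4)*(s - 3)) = s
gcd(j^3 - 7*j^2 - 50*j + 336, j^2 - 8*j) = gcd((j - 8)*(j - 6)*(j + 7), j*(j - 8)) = j - 8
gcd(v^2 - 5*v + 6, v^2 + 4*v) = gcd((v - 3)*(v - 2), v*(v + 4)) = 1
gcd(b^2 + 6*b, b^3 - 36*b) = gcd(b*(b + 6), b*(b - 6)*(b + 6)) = b^2 + 6*b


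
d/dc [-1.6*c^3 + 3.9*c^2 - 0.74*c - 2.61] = -4.8*c^2 + 7.8*c - 0.74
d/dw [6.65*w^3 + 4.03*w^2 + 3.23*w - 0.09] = 19.95*w^2 + 8.06*w + 3.23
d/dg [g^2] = 2*g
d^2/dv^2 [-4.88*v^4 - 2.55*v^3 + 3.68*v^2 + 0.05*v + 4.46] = -58.56*v^2 - 15.3*v + 7.36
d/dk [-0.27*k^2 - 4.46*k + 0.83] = -0.54*k - 4.46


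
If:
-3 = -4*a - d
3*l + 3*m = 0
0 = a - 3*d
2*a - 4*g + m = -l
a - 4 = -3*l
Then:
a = 9/13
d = 3/13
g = 9/26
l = 43/39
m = -43/39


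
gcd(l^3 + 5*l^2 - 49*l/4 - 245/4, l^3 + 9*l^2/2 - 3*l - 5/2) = l + 5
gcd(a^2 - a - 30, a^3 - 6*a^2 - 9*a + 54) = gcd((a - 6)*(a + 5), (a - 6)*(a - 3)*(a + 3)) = a - 6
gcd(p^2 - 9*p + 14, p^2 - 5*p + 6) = p - 2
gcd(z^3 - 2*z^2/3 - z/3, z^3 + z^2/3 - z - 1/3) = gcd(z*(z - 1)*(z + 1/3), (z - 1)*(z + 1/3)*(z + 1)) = z^2 - 2*z/3 - 1/3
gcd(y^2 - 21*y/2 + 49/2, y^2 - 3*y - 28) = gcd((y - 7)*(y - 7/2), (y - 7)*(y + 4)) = y - 7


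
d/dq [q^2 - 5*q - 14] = 2*q - 5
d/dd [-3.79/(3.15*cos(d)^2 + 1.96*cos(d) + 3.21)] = -(23.877*cos(d) + 7.4284)*sin(d)/(3.15*cos(d)^2 + 1.96*cos(d) + 3.21)^2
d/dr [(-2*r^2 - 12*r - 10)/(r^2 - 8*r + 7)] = 4*(7*r^2 - 2*r - 41)/(r^4 - 16*r^3 + 78*r^2 - 112*r + 49)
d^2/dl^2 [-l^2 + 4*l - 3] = -2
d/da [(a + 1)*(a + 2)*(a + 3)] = 3*a^2 + 12*a + 11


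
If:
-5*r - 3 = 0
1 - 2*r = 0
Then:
No Solution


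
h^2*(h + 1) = h^3 + h^2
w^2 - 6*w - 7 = (w - 7)*(w + 1)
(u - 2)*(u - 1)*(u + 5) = u^3 + 2*u^2 - 13*u + 10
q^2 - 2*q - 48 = (q - 8)*(q + 6)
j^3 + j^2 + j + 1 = (j + 1)*(j - I)*(j + I)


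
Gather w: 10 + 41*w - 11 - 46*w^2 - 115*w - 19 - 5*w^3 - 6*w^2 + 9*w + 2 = -5*w^3 - 52*w^2 - 65*w - 18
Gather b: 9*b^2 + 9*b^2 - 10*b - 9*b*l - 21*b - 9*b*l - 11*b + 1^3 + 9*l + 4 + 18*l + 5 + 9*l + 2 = 18*b^2 + b*(-18*l - 42) + 36*l + 12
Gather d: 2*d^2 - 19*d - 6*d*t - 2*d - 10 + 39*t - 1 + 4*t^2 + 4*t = 2*d^2 + d*(-6*t - 21) + 4*t^2 + 43*t - 11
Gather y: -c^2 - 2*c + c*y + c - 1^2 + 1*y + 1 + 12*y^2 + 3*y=-c^2 - c + 12*y^2 + y*(c + 4)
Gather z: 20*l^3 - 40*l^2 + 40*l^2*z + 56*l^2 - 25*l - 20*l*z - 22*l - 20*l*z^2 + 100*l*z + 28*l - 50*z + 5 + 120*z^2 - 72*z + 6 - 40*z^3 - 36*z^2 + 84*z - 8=20*l^3 + 16*l^2 - 19*l - 40*z^3 + z^2*(84 - 20*l) + z*(40*l^2 + 80*l - 38) + 3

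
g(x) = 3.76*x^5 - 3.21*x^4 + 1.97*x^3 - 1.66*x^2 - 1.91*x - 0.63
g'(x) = 18.8*x^4 - 12.84*x^3 + 5.91*x^2 - 3.32*x - 1.91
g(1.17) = 0.25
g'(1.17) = 16.96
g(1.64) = 21.85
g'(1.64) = 87.90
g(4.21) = 4073.27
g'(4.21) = 5036.66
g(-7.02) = -72648.49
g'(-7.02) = 50411.51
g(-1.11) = -14.46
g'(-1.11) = 55.16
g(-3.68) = -3240.58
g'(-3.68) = 4178.09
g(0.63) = -2.13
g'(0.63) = -1.90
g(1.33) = 4.13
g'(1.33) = 32.75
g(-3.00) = -1236.72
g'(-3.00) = 1930.72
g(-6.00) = -33872.37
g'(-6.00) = 27369.01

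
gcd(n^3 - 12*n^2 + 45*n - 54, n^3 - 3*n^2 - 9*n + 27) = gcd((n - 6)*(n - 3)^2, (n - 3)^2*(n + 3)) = n^2 - 6*n + 9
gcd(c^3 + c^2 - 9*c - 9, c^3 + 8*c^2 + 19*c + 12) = c^2 + 4*c + 3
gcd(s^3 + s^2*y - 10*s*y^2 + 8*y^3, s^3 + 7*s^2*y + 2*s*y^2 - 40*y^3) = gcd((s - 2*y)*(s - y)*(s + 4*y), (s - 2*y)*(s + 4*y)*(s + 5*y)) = -s^2 - 2*s*y + 8*y^2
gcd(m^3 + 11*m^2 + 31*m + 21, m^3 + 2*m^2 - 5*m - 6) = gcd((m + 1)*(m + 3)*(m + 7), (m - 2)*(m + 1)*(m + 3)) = m^2 + 4*m + 3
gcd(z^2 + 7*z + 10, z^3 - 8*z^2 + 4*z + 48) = z + 2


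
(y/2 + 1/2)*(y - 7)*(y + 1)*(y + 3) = y^4/2 - y^3 - 14*y^2 - 23*y - 21/2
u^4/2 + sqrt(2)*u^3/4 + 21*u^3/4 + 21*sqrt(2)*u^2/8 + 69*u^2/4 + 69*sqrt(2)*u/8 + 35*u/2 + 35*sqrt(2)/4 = (u + 7/2)*(u + 5)*(sqrt(2)*u/2 + 1/2)*(sqrt(2)*u/2 + sqrt(2))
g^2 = g^2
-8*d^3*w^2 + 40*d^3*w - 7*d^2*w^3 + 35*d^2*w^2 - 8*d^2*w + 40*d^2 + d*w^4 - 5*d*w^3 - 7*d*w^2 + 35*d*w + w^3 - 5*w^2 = (-8*d + w)*(d + w)*(w - 5)*(d*w + 1)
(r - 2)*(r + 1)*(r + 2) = r^3 + r^2 - 4*r - 4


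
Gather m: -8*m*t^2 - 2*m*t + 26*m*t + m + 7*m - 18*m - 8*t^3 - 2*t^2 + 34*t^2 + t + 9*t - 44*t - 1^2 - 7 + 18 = m*(-8*t^2 + 24*t - 10) - 8*t^3 + 32*t^2 - 34*t + 10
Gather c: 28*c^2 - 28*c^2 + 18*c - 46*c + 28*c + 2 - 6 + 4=0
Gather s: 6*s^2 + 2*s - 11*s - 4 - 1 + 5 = 6*s^2 - 9*s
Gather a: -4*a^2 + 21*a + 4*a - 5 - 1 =-4*a^2 + 25*a - 6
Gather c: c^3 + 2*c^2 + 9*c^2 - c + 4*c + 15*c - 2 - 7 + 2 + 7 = c^3 + 11*c^2 + 18*c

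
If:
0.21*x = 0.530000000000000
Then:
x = 2.52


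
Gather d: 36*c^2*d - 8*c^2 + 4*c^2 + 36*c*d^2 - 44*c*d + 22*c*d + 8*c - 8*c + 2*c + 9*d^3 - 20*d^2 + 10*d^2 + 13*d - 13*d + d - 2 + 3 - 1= -4*c^2 + 2*c + 9*d^3 + d^2*(36*c - 10) + d*(36*c^2 - 22*c + 1)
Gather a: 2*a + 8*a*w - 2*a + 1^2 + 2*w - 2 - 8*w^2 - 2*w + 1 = 8*a*w - 8*w^2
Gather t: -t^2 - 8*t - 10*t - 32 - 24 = -t^2 - 18*t - 56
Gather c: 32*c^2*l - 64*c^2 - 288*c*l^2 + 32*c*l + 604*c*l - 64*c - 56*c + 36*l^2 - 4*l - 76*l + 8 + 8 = c^2*(32*l - 64) + c*(-288*l^2 + 636*l - 120) + 36*l^2 - 80*l + 16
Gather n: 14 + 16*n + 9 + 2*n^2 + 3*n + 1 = 2*n^2 + 19*n + 24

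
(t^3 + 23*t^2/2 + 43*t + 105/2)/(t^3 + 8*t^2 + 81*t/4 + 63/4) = 2*(t + 5)/(2*t + 3)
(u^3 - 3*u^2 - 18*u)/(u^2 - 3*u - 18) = u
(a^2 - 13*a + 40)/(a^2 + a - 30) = (a - 8)/(a + 6)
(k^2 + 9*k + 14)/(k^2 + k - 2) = (k + 7)/(k - 1)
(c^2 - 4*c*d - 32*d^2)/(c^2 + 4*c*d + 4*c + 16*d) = (c - 8*d)/(c + 4)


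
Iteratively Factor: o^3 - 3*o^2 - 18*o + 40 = (o - 2)*(o^2 - o - 20) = (o - 5)*(o - 2)*(o + 4)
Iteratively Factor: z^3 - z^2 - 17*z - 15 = (z + 1)*(z^2 - 2*z - 15) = (z - 5)*(z + 1)*(z + 3)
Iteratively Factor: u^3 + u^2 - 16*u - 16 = (u - 4)*(u^2 + 5*u + 4) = (u - 4)*(u + 4)*(u + 1)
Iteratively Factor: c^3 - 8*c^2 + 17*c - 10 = (c - 1)*(c^2 - 7*c + 10) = (c - 2)*(c - 1)*(c - 5)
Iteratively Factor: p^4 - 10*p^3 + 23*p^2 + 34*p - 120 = (p - 5)*(p^3 - 5*p^2 - 2*p + 24) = (p - 5)*(p - 4)*(p^2 - p - 6) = (p - 5)*(p - 4)*(p + 2)*(p - 3)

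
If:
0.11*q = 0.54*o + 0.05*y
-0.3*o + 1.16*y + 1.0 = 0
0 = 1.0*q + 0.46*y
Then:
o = 0.15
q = 0.38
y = -0.82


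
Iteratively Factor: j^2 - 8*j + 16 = (j - 4)*(j - 4)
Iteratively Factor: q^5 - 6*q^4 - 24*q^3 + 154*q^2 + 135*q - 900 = (q + 3)*(q^4 - 9*q^3 + 3*q^2 + 145*q - 300) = (q + 3)*(q + 4)*(q^3 - 13*q^2 + 55*q - 75) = (q - 5)*(q + 3)*(q + 4)*(q^2 - 8*q + 15) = (q - 5)^2*(q + 3)*(q + 4)*(q - 3)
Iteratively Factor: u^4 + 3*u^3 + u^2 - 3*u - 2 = (u - 1)*(u^3 + 4*u^2 + 5*u + 2) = (u - 1)*(u + 1)*(u^2 + 3*u + 2) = (u - 1)*(u + 1)^2*(u + 2)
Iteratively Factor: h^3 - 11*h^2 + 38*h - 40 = (h - 5)*(h^2 - 6*h + 8) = (h - 5)*(h - 4)*(h - 2)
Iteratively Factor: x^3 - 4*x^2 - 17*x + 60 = (x - 5)*(x^2 + x - 12) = (x - 5)*(x - 3)*(x + 4)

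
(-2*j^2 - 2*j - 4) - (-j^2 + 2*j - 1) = -j^2 - 4*j - 3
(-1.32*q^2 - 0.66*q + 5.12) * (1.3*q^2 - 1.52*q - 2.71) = -1.716*q^4 + 1.1484*q^3 + 11.2364*q^2 - 5.9938*q - 13.8752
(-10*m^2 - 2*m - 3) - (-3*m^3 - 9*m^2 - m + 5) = 3*m^3 - m^2 - m - 8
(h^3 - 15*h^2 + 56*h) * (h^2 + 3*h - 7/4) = h^5 - 12*h^4 + 37*h^3/4 + 777*h^2/4 - 98*h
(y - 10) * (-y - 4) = -y^2 + 6*y + 40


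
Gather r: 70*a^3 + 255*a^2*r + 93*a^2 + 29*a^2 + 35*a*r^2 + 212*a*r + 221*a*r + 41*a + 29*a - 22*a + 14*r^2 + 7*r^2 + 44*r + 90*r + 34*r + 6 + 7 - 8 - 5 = 70*a^3 + 122*a^2 + 48*a + r^2*(35*a + 21) + r*(255*a^2 + 433*a + 168)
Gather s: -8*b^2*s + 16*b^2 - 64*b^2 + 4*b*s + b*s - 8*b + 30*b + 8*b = -48*b^2 + 30*b + s*(-8*b^2 + 5*b)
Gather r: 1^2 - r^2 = 1 - r^2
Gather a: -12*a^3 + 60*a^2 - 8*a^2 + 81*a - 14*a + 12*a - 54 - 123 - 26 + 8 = -12*a^3 + 52*a^2 + 79*a - 195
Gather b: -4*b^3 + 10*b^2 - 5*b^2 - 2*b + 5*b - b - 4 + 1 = -4*b^3 + 5*b^2 + 2*b - 3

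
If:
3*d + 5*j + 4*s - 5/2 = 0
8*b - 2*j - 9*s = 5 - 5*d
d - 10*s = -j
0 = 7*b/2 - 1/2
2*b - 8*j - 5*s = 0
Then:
No Solution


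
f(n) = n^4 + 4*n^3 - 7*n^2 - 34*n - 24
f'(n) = 4*n^3 + 12*n^2 - 14*n - 34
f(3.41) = 72.48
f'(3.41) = 216.40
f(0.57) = -44.81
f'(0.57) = -37.34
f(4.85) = 656.09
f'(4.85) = 636.71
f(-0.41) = -11.48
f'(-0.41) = -26.52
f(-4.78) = 63.77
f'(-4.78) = -129.76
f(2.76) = -29.04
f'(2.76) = 102.87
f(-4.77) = 62.48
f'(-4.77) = -128.31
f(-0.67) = -5.36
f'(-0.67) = -20.44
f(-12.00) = 13200.00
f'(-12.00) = -5050.00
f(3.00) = 0.00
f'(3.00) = 140.00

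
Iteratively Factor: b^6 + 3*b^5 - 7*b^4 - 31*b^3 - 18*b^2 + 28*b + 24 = (b + 2)*(b^5 + b^4 - 9*b^3 - 13*b^2 + 8*b + 12) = (b + 1)*(b + 2)*(b^4 - 9*b^2 - 4*b + 12) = (b + 1)*(b + 2)^2*(b^3 - 2*b^2 - 5*b + 6) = (b + 1)*(b + 2)^3*(b^2 - 4*b + 3) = (b - 1)*(b + 1)*(b + 2)^3*(b - 3)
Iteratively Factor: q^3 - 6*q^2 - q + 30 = (q - 3)*(q^2 - 3*q - 10) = (q - 3)*(q + 2)*(q - 5)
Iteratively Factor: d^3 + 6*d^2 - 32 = (d + 4)*(d^2 + 2*d - 8) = (d - 2)*(d + 4)*(d + 4)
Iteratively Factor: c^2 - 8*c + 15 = (c - 5)*(c - 3)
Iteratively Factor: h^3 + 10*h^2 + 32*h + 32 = (h + 4)*(h^2 + 6*h + 8) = (h + 2)*(h + 4)*(h + 4)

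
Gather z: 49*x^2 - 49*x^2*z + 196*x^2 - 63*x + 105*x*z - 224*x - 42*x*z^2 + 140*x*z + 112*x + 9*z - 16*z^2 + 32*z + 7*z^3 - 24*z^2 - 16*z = 245*x^2 - 175*x + 7*z^3 + z^2*(-42*x - 40) + z*(-49*x^2 + 245*x + 25)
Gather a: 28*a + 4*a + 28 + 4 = 32*a + 32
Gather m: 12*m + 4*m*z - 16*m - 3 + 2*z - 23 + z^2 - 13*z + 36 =m*(4*z - 4) + z^2 - 11*z + 10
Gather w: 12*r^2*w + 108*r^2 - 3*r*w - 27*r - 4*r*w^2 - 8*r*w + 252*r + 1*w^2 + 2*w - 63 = 108*r^2 + 225*r + w^2*(1 - 4*r) + w*(12*r^2 - 11*r + 2) - 63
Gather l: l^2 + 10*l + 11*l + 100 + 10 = l^2 + 21*l + 110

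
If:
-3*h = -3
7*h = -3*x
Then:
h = 1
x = -7/3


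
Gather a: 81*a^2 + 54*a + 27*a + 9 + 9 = 81*a^2 + 81*a + 18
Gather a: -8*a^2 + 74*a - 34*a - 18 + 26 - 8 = -8*a^2 + 40*a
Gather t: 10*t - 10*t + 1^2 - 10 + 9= 0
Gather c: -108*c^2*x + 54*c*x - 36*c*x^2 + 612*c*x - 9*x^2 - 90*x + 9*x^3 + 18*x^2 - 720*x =-108*c^2*x + c*(-36*x^2 + 666*x) + 9*x^3 + 9*x^2 - 810*x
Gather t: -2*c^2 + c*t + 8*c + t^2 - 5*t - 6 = -2*c^2 + 8*c + t^2 + t*(c - 5) - 6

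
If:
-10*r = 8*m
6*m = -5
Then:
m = -5/6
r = 2/3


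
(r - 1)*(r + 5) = r^2 + 4*r - 5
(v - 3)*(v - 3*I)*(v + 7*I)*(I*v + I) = I*v^4 - 4*v^3 - 2*I*v^3 + 8*v^2 + 18*I*v^2 + 12*v - 42*I*v - 63*I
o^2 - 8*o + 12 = (o - 6)*(o - 2)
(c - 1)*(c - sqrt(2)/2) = c^2 - c - sqrt(2)*c/2 + sqrt(2)/2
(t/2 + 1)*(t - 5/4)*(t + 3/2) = t^3/2 + 9*t^2/8 - 11*t/16 - 15/8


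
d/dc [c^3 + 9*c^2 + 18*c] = 3*c^2 + 18*c + 18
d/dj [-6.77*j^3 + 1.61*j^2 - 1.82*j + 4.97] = -20.31*j^2 + 3.22*j - 1.82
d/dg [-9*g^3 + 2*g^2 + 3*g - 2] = -27*g^2 + 4*g + 3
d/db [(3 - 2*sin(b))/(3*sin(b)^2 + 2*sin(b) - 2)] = 2*(3*sin(b)^2 - 9*sin(b) - 1)*cos(b)/(3*sin(b)^2 + 2*sin(b) - 2)^2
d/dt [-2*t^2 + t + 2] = 1 - 4*t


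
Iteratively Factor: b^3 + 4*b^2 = (b)*(b^2 + 4*b) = b^2*(b + 4)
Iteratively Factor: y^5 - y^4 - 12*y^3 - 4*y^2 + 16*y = (y + 2)*(y^4 - 3*y^3 - 6*y^2 + 8*y) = (y - 4)*(y + 2)*(y^3 + y^2 - 2*y) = (y - 4)*(y + 2)^2*(y^2 - y) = (y - 4)*(y - 1)*(y + 2)^2*(y)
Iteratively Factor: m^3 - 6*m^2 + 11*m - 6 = (m - 3)*(m^2 - 3*m + 2) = (m - 3)*(m - 1)*(m - 2)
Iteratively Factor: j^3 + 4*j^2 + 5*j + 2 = (j + 1)*(j^2 + 3*j + 2) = (j + 1)*(j + 2)*(j + 1)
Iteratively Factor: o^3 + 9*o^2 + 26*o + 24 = (o + 4)*(o^2 + 5*o + 6) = (o + 3)*(o + 4)*(o + 2)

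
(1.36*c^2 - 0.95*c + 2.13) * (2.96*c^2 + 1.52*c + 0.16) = 4.0256*c^4 - 0.7448*c^3 + 5.0784*c^2 + 3.0856*c + 0.3408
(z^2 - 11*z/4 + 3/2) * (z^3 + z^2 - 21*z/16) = z^5 - 7*z^4/4 - 41*z^3/16 + 327*z^2/64 - 63*z/32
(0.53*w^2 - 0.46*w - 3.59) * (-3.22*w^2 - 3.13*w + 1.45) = -1.7066*w^4 - 0.1777*w^3 + 13.7681*w^2 + 10.5697*w - 5.2055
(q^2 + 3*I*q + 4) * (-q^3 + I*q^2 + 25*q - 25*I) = -q^5 - 2*I*q^4 + 18*q^3 + 54*I*q^2 + 175*q - 100*I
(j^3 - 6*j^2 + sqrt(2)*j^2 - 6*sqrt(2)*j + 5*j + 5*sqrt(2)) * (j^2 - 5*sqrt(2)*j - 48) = j^5 - 6*j^4 - 4*sqrt(2)*j^4 - 53*j^3 + 24*sqrt(2)*j^3 - 68*sqrt(2)*j^2 + 348*j^2 - 290*j + 288*sqrt(2)*j - 240*sqrt(2)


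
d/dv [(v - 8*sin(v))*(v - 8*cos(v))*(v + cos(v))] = -(v - 8*sin(v))*(v - 8*cos(v))*(sin(v) - 1) + (v - 8*sin(v))*(v + cos(v))*(8*sin(v) + 1) - (v - 8*cos(v))*(v + cos(v))*(8*cos(v) - 1)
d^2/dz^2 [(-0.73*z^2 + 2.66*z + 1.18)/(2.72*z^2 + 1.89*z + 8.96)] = (7.105427357601e-15*z^4 + 46.865056*z^3 + 159.126528*z^2 - 352.567488*z - 256.38802)/(20.123648*z^6 + 41.948928*z^5 + 228.017328*z^4 + 283.120677*z^3 + 751.115904*z^2 + 455.196672*z + 719.323136)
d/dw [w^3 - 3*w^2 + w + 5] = 3*w^2 - 6*w + 1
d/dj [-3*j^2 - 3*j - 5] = -6*j - 3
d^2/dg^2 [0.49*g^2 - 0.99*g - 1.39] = 0.980000000000000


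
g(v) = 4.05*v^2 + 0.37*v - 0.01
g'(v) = 8.1*v + 0.37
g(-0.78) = 2.17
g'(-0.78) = -5.95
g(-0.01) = -0.01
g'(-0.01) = 0.29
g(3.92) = 63.67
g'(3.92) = 32.12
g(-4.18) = 69.21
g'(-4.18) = -33.49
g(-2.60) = 26.41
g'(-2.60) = -20.69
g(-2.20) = 18.78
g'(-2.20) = -17.45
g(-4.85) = 93.46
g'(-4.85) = -38.92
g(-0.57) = 1.09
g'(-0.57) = -4.25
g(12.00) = 587.63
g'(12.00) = 97.57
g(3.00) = 37.55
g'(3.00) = 24.67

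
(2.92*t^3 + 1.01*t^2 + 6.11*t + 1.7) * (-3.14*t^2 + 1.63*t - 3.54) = -9.1688*t^5 + 1.5882*t^4 - 27.8759*t^3 + 1.0459*t^2 - 18.8584*t - 6.018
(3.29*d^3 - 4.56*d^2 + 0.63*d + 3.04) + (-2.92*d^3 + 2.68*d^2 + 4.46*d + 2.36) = 0.37*d^3 - 1.88*d^2 + 5.09*d + 5.4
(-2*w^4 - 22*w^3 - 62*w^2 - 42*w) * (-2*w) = 4*w^5 + 44*w^4 + 124*w^3 + 84*w^2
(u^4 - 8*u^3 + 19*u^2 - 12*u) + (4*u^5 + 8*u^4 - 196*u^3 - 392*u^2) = 4*u^5 + 9*u^4 - 204*u^3 - 373*u^2 - 12*u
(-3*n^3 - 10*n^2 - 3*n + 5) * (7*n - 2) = -21*n^4 - 64*n^3 - n^2 + 41*n - 10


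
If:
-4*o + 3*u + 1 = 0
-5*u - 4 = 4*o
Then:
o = -7/32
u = -5/8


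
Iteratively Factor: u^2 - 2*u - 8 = (u - 4)*(u + 2)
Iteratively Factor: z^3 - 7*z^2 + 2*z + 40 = (z - 4)*(z^2 - 3*z - 10) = (z - 4)*(z + 2)*(z - 5)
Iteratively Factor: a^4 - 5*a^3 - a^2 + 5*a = (a + 1)*(a^3 - 6*a^2 + 5*a) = a*(a + 1)*(a^2 - 6*a + 5) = a*(a - 1)*(a + 1)*(a - 5)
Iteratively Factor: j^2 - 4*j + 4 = (j - 2)*(j - 2)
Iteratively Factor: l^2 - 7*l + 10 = (l - 5)*(l - 2)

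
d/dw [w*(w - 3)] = 2*w - 3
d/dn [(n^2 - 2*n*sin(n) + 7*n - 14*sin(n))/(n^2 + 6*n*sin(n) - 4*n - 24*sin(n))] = (-8*n^3*cos(n) + 8*n^2*sin(n) - 24*n^2*cos(n) - 11*n^2 - 20*n*sin(n) + 224*n*cos(n) + 132*sin(n)^2 - 224*sin(n))/((n - 4)^2*(n + 6*sin(n))^2)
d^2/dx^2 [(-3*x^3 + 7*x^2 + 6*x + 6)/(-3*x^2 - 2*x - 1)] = 2*(-9*x^3 - 81*x^2 - 45*x - 1)/(27*x^6 + 54*x^5 + 63*x^4 + 44*x^3 + 21*x^2 + 6*x + 1)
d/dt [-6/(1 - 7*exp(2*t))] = -84*exp(2*t)/(7*exp(2*t) - 1)^2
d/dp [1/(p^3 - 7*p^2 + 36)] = p*(14 - 3*p)/(p^3 - 7*p^2 + 36)^2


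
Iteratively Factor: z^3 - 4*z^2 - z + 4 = (z - 4)*(z^2 - 1) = (z - 4)*(z + 1)*(z - 1)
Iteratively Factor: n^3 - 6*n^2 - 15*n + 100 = (n - 5)*(n^2 - n - 20) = (n - 5)*(n + 4)*(n - 5)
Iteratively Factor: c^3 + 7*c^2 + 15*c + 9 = (c + 3)*(c^2 + 4*c + 3) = (c + 3)^2*(c + 1)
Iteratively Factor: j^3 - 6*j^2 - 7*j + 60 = (j - 4)*(j^2 - 2*j - 15) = (j - 5)*(j - 4)*(j + 3)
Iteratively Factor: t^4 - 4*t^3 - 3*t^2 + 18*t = (t)*(t^3 - 4*t^2 - 3*t + 18) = t*(t + 2)*(t^2 - 6*t + 9) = t*(t - 3)*(t + 2)*(t - 3)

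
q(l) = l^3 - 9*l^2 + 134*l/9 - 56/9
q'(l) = 3*l^2 - 18*l + 134/9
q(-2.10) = -86.44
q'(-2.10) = 65.92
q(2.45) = -9.06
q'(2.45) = -11.20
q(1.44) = -0.46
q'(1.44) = -4.81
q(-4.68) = -375.53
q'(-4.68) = 164.84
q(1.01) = 0.66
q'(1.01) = -0.23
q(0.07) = -5.22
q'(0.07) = 13.64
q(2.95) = -14.95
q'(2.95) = -12.10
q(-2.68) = -130.01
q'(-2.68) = 84.68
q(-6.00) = -635.56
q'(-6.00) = 230.89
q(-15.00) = -5629.56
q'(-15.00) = 959.89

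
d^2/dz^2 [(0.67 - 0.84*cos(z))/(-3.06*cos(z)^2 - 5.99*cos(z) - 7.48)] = (0.0345810530780818*(1 - cos(z)^2)^2 - 0.00671738602459883*cos(z)^5 + 0.143421052478751*cos(z)^3 + 0.0372999087823883*cos(z)^2 - 0.227227191417393*cos(z) - 0.113734392821998)/(0.290322580645161*cos(z)^2 + 0.56831119544592*cos(z) + 0.709677419354839)^3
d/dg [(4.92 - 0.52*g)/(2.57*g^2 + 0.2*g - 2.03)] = (1.3364*g^2 - 25.2888*g + 0.0715999999999999)/(6.6049*g^4 + 1.028*g^3 - 10.3942*g^2 - 0.812*g + 4.1209)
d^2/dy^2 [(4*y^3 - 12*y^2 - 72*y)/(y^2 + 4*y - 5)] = 120*(y^3 - 7*y^2 - 13*y - 29)/(y^6 + 12*y^5 + 33*y^4 - 56*y^3 - 165*y^2 + 300*y - 125)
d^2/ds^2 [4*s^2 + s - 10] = 8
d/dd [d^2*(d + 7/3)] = d*(9*d + 14)/3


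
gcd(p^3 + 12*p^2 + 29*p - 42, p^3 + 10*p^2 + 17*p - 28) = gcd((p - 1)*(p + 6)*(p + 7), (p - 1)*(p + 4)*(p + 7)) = p^2 + 6*p - 7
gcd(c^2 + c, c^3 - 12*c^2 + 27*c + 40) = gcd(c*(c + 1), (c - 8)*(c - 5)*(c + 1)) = c + 1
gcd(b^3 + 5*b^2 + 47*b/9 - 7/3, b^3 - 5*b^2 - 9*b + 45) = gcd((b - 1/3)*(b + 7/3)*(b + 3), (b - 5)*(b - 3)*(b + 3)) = b + 3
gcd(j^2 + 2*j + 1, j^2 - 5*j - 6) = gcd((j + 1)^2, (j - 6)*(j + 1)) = j + 1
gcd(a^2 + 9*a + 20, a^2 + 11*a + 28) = a + 4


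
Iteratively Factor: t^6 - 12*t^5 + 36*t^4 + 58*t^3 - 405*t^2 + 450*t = (t - 5)*(t^5 - 7*t^4 + t^3 + 63*t^2 - 90*t) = (t - 5)*(t - 2)*(t^4 - 5*t^3 - 9*t^2 + 45*t) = (t - 5)*(t - 2)*(t + 3)*(t^3 - 8*t^2 + 15*t) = (t - 5)*(t - 3)*(t - 2)*(t + 3)*(t^2 - 5*t) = t*(t - 5)*(t - 3)*(t - 2)*(t + 3)*(t - 5)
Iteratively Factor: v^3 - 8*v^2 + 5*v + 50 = (v - 5)*(v^2 - 3*v - 10) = (v - 5)*(v + 2)*(v - 5)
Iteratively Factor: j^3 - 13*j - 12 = (j - 4)*(j^2 + 4*j + 3) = (j - 4)*(j + 3)*(j + 1)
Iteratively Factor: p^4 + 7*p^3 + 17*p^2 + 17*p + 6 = (p + 2)*(p^3 + 5*p^2 + 7*p + 3) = (p + 1)*(p + 2)*(p^2 + 4*p + 3) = (p + 1)^2*(p + 2)*(p + 3)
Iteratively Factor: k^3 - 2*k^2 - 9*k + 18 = (k + 3)*(k^2 - 5*k + 6) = (k - 3)*(k + 3)*(k - 2)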